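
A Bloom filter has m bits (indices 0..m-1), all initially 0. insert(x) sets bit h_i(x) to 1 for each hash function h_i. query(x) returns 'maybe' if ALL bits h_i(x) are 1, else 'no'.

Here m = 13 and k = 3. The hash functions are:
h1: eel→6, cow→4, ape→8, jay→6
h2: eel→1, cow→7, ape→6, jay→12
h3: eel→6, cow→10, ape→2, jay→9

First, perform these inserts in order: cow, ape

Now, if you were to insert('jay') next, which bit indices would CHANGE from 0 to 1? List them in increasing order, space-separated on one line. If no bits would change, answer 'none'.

Answer: 9 12

Derivation:
Start: bits=0000000000000
After insert 'cow': sets bits 4 7 10 -> bits=0000100100100
After insert 'ape': sets bits 2 6 8 -> bits=0010101110100
insert 'jay' would touch bits 6 9 12; currently bit6=1, bit9=0, bit12=0
Bits that are 0 among those (would change 0->1): 9 12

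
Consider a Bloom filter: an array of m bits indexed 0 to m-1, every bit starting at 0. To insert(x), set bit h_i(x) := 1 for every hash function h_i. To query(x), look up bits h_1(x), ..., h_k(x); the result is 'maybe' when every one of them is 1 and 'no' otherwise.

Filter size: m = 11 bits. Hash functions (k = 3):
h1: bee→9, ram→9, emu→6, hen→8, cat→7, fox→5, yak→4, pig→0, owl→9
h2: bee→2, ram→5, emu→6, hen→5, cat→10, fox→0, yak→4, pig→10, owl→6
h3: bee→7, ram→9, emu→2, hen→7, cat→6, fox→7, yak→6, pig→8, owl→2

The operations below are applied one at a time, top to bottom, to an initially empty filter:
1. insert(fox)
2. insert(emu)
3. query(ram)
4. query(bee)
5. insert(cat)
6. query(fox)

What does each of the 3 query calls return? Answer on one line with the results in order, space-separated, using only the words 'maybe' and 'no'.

Answer: no no maybe

Derivation:
Start: bits=00000000000
Op 1: insert fox -> sets bits 0 5 7 -> bits=10000101000
Op 2: insert emu -> sets bits 2 6 -> bits=10100111000
Op 3: query ram -> checks bit5=1, bit9=0 (has a 0) -> no
Op 4: query bee -> checks bit2=1, bit7=1, bit9=0 (has a 0) -> no
Op 5: insert cat -> sets bits 6 7 10 -> bits=10100111001
Op 6: query fox -> checks bit0=1, bit5=1, bit7=1 (all 1) -> maybe
Query results in order: no no maybe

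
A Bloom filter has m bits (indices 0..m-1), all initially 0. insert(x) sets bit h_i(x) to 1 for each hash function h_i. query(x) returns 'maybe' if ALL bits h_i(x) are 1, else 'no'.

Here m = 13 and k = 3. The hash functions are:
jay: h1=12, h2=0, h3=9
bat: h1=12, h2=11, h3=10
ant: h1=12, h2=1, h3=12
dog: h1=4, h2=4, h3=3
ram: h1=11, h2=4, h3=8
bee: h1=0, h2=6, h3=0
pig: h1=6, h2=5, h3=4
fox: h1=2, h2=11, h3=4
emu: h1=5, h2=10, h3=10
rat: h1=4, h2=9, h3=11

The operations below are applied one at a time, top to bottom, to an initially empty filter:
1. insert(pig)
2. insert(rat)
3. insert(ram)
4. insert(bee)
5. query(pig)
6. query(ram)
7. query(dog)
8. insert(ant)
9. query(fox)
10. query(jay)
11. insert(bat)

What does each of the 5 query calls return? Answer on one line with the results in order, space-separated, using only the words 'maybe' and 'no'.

Start: bits=0000000000000
Op 1: insert pig -> sets bits 4 5 6 -> bits=0000111000000
Op 2: insert rat -> sets bits 4 9 11 -> bits=0000111001010
Op 3: insert ram -> sets bits 4 8 11 -> bits=0000111011010
Op 4: insert bee -> sets bits 0 6 -> bits=1000111011010
Op 5: query pig -> checks bit4=1, bit5=1, bit6=1 (all 1) -> maybe
Op 6: query ram -> checks bit4=1, bit8=1, bit11=1 (all 1) -> maybe
Op 7: query dog -> checks bit3=0, bit4=1 (has a 0) -> no
Op 8: insert ant -> sets bits 1 12 -> bits=1100111011011
Op 9: query fox -> checks bit2=0, bit4=1, bit11=1 (has a 0) -> no
Op 10: query jay -> checks bit0=1, bit9=1, bit12=1 (all 1) -> maybe
Op 11: insert bat -> sets bits 10 11 12 -> bits=1100111011111
Query results in order: maybe maybe no no maybe

Answer: maybe maybe no no maybe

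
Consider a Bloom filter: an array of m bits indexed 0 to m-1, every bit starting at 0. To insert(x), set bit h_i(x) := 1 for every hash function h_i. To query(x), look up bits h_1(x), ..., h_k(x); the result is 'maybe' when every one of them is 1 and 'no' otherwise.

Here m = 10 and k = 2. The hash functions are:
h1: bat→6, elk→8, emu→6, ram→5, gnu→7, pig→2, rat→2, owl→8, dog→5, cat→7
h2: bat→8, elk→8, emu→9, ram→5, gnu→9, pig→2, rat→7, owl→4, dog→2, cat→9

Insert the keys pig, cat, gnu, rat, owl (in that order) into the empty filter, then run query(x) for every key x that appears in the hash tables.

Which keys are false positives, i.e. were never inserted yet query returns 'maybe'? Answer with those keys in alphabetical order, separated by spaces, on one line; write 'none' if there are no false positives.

Answer: elk

Derivation:
Start: bits=0000000000
After insert 'pig': sets bits 2 -> bits=0010000000
After insert 'cat': sets bits 7 9 -> bits=0010000101
After insert 'gnu': sets bits 7 9 -> bits=0010000101
After insert 'rat': sets bits 2 7 -> bits=0010000101
After insert 'owl': sets bits 4 8 -> bits=0010100111
Not inserted: bat dog elk emu ram — query each against bits=0010100111:
query bat: checks bit6=0, bit8=1 (has a 0) -> no => not a false positive
query dog: checks bit2=1, bit5=0 (has a 0) -> no => not a false positive
query elk: checks bit8=1 (all 1) -> maybe => FALSE POSITIVE
query emu: checks bit6=0, bit9=1 (has a 0) -> no => not a false positive
query ram: checks bit5=0 (has a 0) -> no => not a false positive
False positives (alphabetical): elk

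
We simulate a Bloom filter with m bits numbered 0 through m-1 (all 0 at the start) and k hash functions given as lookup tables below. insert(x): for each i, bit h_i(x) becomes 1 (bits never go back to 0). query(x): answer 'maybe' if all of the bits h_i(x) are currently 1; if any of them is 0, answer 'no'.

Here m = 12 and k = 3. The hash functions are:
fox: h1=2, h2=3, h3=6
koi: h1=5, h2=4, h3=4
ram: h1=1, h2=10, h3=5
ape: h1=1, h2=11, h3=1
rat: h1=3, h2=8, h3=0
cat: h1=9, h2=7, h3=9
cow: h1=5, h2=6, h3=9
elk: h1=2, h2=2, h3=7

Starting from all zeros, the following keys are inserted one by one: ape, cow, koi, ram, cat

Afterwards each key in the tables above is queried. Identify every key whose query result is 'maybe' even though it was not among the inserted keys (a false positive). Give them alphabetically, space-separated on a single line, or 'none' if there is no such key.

Answer: none

Derivation:
Start: bits=000000000000
After insert 'ape': sets bits 1 11 -> bits=010000000001
After insert 'cow': sets bits 5 6 9 -> bits=010001100101
After insert 'koi': sets bits 4 5 -> bits=010011100101
After insert 'ram': sets bits 1 5 10 -> bits=010011100111
After insert 'cat': sets bits 7 9 -> bits=010011110111
Not inserted: elk fox rat — query each against bits=010011110111:
query elk: checks bit2=0, bit7=1 (has a 0) -> no => not a false positive
query fox: checks bit2=0, bit3=0, bit6=1 (has a 0) -> no => not a false positive
query rat: checks bit0=0, bit3=0, bit8=0 (has a 0) -> no => not a false positive
False positives (alphabetical): none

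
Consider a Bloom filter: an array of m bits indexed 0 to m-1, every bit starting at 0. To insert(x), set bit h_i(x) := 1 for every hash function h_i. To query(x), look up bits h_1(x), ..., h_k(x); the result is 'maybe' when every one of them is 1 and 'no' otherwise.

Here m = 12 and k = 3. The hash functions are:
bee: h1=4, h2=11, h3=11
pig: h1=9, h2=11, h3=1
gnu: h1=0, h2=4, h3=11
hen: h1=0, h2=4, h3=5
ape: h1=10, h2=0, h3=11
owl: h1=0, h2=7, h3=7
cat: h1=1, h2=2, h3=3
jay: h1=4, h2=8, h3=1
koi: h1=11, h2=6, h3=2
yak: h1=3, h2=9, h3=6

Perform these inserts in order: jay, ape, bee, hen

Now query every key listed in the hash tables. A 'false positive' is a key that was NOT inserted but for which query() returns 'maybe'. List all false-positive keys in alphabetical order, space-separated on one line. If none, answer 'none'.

Start: bits=000000000000
After insert 'jay': sets bits 1 4 8 -> bits=010010001000
After insert 'ape': sets bits 0 10 11 -> bits=110010001011
After insert 'bee': sets bits 4 11 -> bits=110010001011
After insert 'hen': sets bits 0 4 5 -> bits=110011001011
Not inserted: cat gnu koi owl pig yak — query each against bits=110011001011:
query cat: checks bit1=1, bit2=0, bit3=0 (has a 0) -> no => not a false positive
query gnu: checks bit0=1, bit4=1, bit11=1 (all 1) -> maybe => FALSE POSITIVE
query koi: checks bit2=0, bit6=0, bit11=1 (has a 0) -> no => not a false positive
query owl: checks bit0=1, bit7=0 (has a 0) -> no => not a false positive
query pig: checks bit1=1, bit9=0, bit11=1 (has a 0) -> no => not a false positive
query yak: checks bit3=0, bit6=0, bit9=0 (has a 0) -> no => not a false positive
False positives (alphabetical): gnu

Answer: gnu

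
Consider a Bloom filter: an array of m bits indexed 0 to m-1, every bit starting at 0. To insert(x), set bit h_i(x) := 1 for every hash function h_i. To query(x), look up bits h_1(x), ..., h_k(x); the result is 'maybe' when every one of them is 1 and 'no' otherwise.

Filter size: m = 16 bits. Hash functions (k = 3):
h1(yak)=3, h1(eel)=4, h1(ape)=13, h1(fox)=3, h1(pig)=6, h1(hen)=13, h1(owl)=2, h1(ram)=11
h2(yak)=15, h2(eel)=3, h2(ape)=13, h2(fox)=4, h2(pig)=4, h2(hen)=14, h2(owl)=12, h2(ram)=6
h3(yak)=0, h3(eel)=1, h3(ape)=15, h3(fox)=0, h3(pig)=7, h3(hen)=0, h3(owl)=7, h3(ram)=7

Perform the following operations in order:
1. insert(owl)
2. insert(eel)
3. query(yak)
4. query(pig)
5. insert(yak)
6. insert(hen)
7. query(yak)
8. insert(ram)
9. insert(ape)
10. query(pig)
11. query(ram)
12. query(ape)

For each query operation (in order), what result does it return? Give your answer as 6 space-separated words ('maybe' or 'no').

Start: bits=0000000000000000
Op 1: insert owl -> sets bits 2 7 12 -> bits=0010000100001000
Op 2: insert eel -> sets bits 1 3 4 -> bits=0111100100001000
Op 3: query yak -> checks bit0=0, bit3=1, bit15=0 (has a 0) -> no
Op 4: query pig -> checks bit4=1, bit6=0, bit7=1 (has a 0) -> no
Op 5: insert yak -> sets bits 0 3 15 -> bits=1111100100001001
Op 6: insert hen -> sets bits 0 13 14 -> bits=1111100100001111
Op 7: query yak -> checks bit0=1, bit3=1, bit15=1 (all 1) -> maybe
Op 8: insert ram -> sets bits 6 7 11 -> bits=1111101100011111
Op 9: insert ape -> sets bits 13 15 -> bits=1111101100011111
Op 10: query pig -> checks bit4=1, bit6=1, bit7=1 (all 1) -> maybe
Op 11: query ram -> checks bit6=1, bit7=1, bit11=1 (all 1) -> maybe
Op 12: query ape -> checks bit13=1, bit15=1 (all 1) -> maybe
Query results in order: no no maybe maybe maybe maybe

Answer: no no maybe maybe maybe maybe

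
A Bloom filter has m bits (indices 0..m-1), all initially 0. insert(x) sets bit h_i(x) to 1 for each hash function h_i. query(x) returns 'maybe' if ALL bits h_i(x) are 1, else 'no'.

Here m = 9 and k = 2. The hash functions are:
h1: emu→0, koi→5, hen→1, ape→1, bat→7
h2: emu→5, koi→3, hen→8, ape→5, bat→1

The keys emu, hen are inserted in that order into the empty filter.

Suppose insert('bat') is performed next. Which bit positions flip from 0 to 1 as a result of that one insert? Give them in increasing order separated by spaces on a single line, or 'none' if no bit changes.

Start: bits=000000000
After insert 'emu': sets bits 0 5 -> bits=100001000
After insert 'hen': sets bits 1 8 -> bits=110001001
insert 'bat' would touch bits 1 7; currently bit1=1, bit7=0
Bits that are 0 among those (would change 0->1): 7

Answer: 7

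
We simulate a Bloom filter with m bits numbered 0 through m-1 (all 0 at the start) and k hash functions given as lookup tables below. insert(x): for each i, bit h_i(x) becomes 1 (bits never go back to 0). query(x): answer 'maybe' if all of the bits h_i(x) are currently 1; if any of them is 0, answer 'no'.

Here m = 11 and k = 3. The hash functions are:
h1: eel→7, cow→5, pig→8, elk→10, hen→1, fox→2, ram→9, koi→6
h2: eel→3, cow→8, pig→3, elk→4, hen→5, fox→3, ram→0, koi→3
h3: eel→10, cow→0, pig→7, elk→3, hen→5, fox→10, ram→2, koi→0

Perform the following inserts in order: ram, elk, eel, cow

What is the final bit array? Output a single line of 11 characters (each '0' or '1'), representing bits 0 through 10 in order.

Answer: 10111101111

Derivation:
Start: bits=00000000000
After insert 'ram': sets bits 0 2 9 -> bits=10100000010
After insert 'elk': sets bits 3 4 10 -> bits=10111000011
After insert 'eel': sets bits 3 7 10 -> bits=10111001011
After insert 'cow': sets bits 0 5 8 -> bits=10111101111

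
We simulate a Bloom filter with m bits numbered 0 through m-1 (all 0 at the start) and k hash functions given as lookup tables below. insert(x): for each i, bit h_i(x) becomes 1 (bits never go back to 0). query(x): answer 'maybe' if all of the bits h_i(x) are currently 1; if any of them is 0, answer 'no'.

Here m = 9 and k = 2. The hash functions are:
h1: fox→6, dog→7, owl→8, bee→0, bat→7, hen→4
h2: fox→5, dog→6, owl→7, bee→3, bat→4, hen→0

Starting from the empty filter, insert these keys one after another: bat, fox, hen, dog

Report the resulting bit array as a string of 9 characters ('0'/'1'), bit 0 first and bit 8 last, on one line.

Answer: 100011110

Derivation:
Start: bits=000000000
After insert 'bat': sets bits 4 7 -> bits=000010010
After insert 'fox': sets bits 5 6 -> bits=000011110
After insert 'hen': sets bits 0 4 -> bits=100011110
After insert 'dog': sets bits 6 7 -> bits=100011110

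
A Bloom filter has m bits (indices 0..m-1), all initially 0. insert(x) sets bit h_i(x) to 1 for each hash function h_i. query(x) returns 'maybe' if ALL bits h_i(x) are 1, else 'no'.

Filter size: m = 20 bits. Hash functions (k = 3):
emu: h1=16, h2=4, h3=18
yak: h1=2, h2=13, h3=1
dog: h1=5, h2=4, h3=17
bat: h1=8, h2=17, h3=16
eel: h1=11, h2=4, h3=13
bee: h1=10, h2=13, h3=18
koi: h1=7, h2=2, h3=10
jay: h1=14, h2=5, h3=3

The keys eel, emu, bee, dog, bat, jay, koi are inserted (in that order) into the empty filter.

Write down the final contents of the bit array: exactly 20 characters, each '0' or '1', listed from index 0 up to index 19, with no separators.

Start: bits=00000000000000000000
After insert 'eel': sets bits 4 11 13 -> bits=00001000000101000000
After insert 'emu': sets bits 4 16 18 -> bits=00001000000101001010
After insert 'bee': sets bits 10 13 18 -> bits=00001000001101001010
After insert 'dog': sets bits 4 5 17 -> bits=00001100001101001110
After insert 'bat': sets bits 8 16 17 -> bits=00001100101101001110
After insert 'jay': sets bits 3 5 14 -> bits=00011100101101101110
After insert 'koi': sets bits 2 7 10 -> bits=00111101101101101110

Answer: 00111101101101101110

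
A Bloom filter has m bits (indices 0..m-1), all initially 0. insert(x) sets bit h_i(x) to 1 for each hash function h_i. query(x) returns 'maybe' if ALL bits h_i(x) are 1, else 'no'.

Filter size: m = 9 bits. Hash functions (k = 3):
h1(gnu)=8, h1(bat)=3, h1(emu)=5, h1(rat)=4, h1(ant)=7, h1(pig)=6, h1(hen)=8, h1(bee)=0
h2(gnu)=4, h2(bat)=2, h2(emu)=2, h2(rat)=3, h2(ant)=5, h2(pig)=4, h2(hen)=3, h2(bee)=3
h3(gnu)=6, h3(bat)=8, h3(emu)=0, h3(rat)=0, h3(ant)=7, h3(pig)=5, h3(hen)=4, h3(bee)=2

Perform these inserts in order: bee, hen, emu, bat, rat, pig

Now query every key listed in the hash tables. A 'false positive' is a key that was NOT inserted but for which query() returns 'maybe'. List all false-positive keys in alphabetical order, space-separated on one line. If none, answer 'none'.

Start: bits=000000000
After insert 'bee': sets bits 0 2 3 -> bits=101100000
After insert 'hen': sets bits 3 4 8 -> bits=101110001
After insert 'emu': sets bits 0 2 5 -> bits=101111001
After insert 'bat': sets bits 2 3 8 -> bits=101111001
After insert 'rat': sets bits 0 3 4 -> bits=101111001
After insert 'pig': sets bits 4 5 6 -> bits=101111101
Not inserted: ant gnu — query each against bits=101111101:
query ant: checks bit5=1, bit7=0 (has a 0) -> no => not a false positive
query gnu: checks bit4=1, bit6=1, bit8=1 (all 1) -> maybe => FALSE POSITIVE
False positives (alphabetical): gnu

Answer: gnu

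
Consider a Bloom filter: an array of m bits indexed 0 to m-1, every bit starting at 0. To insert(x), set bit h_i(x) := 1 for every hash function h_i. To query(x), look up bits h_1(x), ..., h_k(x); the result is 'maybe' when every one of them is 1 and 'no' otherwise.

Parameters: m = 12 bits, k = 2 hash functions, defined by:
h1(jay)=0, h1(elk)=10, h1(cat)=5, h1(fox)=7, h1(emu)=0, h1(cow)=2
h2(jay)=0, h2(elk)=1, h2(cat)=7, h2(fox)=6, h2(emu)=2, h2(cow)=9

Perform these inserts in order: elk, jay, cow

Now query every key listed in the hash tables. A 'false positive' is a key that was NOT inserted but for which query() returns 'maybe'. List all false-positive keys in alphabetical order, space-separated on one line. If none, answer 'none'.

Answer: emu

Derivation:
Start: bits=000000000000
After insert 'elk': sets bits 1 10 -> bits=010000000010
After insert 'jay': sets bits 0 -> bits=110000000010
After insert 'cow': sets bits 2 9 -> bits=111000000110
Not inserted: cat emu fox — query each against bits=111000000110:
query cat: checks bit5=0, bit7=0 (has a 0) -> no => not a false positive
query emu: checks bit0=1, bit2=1 (all 1) -> maybe => FALSE POSITIVE
query fox: checks bit6=0, bit7=0 (has a 0) -> no => not a false positive
False positives (alphabetical): emu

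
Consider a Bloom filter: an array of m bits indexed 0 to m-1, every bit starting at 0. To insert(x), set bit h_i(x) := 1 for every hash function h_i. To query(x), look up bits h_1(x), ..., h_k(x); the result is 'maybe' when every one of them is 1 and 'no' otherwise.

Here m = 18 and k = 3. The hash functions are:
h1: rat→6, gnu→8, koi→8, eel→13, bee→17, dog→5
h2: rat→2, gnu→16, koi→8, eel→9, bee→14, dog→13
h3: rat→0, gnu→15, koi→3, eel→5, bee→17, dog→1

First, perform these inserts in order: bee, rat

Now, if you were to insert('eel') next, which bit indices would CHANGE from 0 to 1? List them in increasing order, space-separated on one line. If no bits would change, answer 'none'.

Start: bits=000000000000000000
After insert 'bee': sets bits 14 17 -> bits=000000000000001001
After insert 'rat': sets bits 0 2 6 -> bits=101000100000001001
insert 'eel' would touch bits 5 9 13; currently bit5=0, bit9=0, bit13=0
Bits that are 0 among those (would change 0->1): 5 9 13

Answer: 5 9 13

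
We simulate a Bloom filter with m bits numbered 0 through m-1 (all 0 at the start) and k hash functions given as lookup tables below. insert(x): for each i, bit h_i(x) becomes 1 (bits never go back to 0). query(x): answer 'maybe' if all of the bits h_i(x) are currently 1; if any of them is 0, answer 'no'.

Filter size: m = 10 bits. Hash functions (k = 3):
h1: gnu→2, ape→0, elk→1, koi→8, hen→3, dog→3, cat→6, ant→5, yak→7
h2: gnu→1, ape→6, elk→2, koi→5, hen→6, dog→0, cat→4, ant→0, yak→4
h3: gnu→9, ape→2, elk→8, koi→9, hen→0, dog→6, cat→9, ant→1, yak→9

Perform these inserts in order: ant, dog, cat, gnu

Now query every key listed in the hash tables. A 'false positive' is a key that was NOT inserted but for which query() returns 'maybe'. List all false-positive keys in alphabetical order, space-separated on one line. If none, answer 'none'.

Start: bits=0000000000
After insert 'ant': sets bits 0 1 5 -> bits=1100010000
After insert 'dog': sets bits 0 3 6 -> bits=1101011000
After insert 'cat': sets bits 4 6 9 -> bits=1101111001
After insert 'gnu': sets bits 1 2 9 -> bits=1111111001
Not inserted: ape elk hen koi yak — query each against bits=1111111001:
query ape: checks bit0=1, bit2=1, bit6=1 (all 1) -> maybe => FALSE POSITIVE
query elk: checks bit1=1, bit2=1, bit8=0 (has a 0) -> no => not a false positive
query hen: checks bit0=1, bit3=1, bit6=1 (all 1) -> maybe => FALSE POSITIVE
query koi: checks bit5=1, bit8=0, bit9=1 (has a 0) -> no => not a false positive
query yak: checks bit4=1, bit7=0, bit9=1 (has a 0) -> no => not a false positive
False positives (alphabetical): ape hen

Answer: ape hen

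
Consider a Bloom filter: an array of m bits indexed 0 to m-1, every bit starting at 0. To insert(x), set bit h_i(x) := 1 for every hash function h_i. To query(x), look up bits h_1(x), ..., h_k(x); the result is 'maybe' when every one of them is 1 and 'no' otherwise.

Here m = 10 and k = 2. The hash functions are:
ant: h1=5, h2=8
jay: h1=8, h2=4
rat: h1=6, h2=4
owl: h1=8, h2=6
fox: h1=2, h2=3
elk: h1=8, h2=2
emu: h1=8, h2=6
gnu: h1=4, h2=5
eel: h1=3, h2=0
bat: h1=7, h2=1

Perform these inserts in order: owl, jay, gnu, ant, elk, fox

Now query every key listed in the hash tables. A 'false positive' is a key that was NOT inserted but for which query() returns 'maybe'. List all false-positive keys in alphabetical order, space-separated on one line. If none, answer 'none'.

Start: bits=0000000000
After insert 'owl': sets bits 6 8 -> bits=0000001010
After insert 'jay': sets bits 4 8 -> bits=0000101010
After insert 'gnu': sets bits 4 5 -> bits=0000111010
After insert 'ant': sets bits 5 8 -> bits=0000111010
After insert 'elk': sets bits 2 8 -> bits=0010111010
After insert 'fox': sets bits 2 3 -> bits=0011111010
Not inserted: bat eel emu rat — query each against bits=0011111010:
query bat: checks bit1=0, bit7=0 (has a 0) -> no => not a false positive
query eel: checks bit0=0, bit3=1 (has a 0) -> no => not a false positive
query emu: checks bit6=1, bit8=1 (all 1) -> maybe => FALSE POSITIVE
query rat: checks bit4=1, bit6=1 (all 1) -> maybe => FALSE POSITIVE
False positives (alphabetical): emu rat

Answer: emu rat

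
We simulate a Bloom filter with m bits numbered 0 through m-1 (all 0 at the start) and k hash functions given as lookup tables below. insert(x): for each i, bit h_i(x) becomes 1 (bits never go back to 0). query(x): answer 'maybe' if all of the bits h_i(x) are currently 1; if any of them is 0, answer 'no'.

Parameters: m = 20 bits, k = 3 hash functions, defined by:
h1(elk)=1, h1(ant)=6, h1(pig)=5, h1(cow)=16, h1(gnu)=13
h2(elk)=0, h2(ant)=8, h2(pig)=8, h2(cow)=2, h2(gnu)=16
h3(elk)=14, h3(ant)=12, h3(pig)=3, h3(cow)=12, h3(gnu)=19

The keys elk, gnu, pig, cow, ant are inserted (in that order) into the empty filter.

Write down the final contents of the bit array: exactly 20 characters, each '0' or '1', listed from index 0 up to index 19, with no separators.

Start: bits=00000000000000000000
After insert 'elk': sets bits 0 1 14 -> bits=11000000000000100000
After insert 'gnu': sets bits 13 16 19 -> bits=11000000000001101001
After insert 'pig': sets bits 3 5 8 -> bits=11010100100001101001
After insert 'cow': sets bits 2 12 16 -> bits=11110100100011101001
After insert 'ant': sets bits 6 8 12 -> bits=11110110100011101001

Answer: 11110110100011101001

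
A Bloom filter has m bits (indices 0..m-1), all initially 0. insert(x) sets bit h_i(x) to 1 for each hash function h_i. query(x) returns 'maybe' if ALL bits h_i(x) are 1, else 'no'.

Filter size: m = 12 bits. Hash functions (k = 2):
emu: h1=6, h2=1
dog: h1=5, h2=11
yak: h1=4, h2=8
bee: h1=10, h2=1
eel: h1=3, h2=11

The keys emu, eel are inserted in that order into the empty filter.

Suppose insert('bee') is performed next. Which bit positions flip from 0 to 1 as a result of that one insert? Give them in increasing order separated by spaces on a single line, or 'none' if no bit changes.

Start: bits=000000000000
After insert 'emu': sets bits 1 6 -> bits=010000100000
After insert 'eel': sets bits 3 11 -> bits=010100100001
insert 'bee' would touch bits 1 10; currently bit1=1, bit10=0
Bits that are 0 among those (would change 0->1): 10

Answer: 10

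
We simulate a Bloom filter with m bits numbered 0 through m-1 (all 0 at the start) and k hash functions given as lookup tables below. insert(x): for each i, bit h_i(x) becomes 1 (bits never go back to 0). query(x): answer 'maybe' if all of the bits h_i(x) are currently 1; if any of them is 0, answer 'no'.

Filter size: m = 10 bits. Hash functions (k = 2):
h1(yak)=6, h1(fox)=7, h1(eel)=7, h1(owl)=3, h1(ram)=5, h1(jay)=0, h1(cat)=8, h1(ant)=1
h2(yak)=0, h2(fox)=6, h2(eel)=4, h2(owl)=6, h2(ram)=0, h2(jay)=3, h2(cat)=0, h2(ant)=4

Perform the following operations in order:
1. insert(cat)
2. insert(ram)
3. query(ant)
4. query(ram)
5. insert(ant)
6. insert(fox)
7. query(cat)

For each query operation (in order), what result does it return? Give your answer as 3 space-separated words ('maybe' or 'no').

Answer: no maybe maybe

Derivation:
Start: bits=0000000000
Op 1: insert cat -> sets bits 0 8 -> bits=1000000010
Op 2: insert ram -> sets bits 0 5 -> bits=1000010010
Op 3: query ant -> checks bit1=0, bit4=0 (has a 0) -> no
Op 4: query ram -> checks bit0=1, bit5=1 (all 1) -> maybe
Op 5: insert ant -> sets bits 1 4 -> bits=1100110010
Op 6: insert fox -> sets bits 6 7 -> bits=1100111110
Op 7: query cat -> checks bit0=1, bit8=1 (all 1) -> maybe
Query results in order: no maybe maybe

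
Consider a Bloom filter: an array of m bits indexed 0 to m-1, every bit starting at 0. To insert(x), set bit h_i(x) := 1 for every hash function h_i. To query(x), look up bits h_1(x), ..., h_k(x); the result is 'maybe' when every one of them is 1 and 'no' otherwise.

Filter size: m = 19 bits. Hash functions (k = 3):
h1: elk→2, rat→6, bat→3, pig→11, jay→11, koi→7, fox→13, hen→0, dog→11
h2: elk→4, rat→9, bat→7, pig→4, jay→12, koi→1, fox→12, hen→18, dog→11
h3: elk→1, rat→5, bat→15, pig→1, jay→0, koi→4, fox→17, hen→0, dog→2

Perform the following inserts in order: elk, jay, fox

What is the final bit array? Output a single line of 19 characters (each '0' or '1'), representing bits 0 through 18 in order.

Answer: 1110100000011100010

Derivation:
Start: bits=0000000000000000000
After insert 'elk': sets bits 1 2 4 -> bits=0110100000000000000
After insert 'jay': sets bits 0 11 12 -> bits=1110100000011000000
After insert 'fox': sets bits 12 13 17 -> bits=1110100000011100010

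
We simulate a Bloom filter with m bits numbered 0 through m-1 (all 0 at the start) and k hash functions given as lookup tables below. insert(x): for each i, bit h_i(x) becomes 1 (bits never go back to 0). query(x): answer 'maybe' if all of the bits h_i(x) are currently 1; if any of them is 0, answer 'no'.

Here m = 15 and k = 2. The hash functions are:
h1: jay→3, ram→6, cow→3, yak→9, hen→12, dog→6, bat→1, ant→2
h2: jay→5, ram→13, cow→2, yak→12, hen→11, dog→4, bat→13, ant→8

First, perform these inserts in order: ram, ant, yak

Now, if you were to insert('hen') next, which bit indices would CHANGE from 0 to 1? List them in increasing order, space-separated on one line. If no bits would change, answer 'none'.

Start: bits=000000000000000
After insert 'ram': sets bits 6 13 -> bits=000000100000010
After insert 'ant': sets bits 2 8 -> bits=001000101000010
After insert 'yak': sets bits 9 12 -> bits=001000101100110
insert 'hen' would touch bits 11 12; currently bit11=0, bit12=1
Bits that are 0 among those (would change 0->1): 11

Answer: 11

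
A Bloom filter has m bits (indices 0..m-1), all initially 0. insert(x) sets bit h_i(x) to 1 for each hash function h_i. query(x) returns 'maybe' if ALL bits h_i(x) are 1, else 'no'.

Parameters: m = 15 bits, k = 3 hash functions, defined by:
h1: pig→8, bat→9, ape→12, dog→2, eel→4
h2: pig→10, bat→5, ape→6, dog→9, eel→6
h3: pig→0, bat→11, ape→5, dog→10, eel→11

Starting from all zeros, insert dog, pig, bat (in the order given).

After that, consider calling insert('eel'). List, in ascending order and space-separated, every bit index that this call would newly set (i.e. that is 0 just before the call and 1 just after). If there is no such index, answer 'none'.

Start: bits=000000000000000
After insert 'dog': sets bits 2 9 10 -> bits=001000000110000
After insert 'pig': sets bits 0 8 10 -> bits=101000001110000
After insert 'bat': sets bits 5 9 11 -> bits=101001001111000
insert 'eel' would touch bits 4 6 11; currently bit4=0, bit6=0, bit11=1
Bits that are 0 among those (would change 0->1): 4 6

Answer: 4 6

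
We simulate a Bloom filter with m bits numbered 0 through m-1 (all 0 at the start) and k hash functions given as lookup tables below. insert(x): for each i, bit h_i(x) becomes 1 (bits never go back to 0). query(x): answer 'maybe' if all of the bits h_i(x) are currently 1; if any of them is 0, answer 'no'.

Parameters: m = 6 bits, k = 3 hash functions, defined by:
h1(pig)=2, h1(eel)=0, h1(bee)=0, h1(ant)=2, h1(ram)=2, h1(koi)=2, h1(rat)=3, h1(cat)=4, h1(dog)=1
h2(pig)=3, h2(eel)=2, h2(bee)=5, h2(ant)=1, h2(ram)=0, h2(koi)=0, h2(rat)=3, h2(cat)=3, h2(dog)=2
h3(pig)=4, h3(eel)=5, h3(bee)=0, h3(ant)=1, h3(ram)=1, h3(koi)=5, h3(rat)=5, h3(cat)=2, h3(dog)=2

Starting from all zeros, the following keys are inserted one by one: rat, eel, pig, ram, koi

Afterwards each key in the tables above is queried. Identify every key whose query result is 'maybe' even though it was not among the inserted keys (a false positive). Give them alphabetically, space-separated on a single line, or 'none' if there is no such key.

Answer: ant bee cat dog

Derivation:
Start: bits=000000
After insert 'rat': sets bits 3 5 -> bits=000101
After insert 'eel': sets bits 0 2 5 -> bits=101101
After insert 'pig': sets bits 2 3 4 -> bits=101111
After insert 'ram': sets bits 0 1 2 -> bits=111111
After insert 'koi': sets bits 0 2 5 -> bits=111111
Not inserted: ant bee cat dog — query each against bits=111111:
query ant: checks bit1=1, bit2=1 (all 1) -> maybe => FALSE POSITIVE
query bee: checks bit0=1, bit5=1 (all 1) -> maybe => FALSE POSITIVE
query cat: checks bit2=1, bit3=1, bit4=1 (all 1) -> maybe => FALSE POSITIVE
query dog: checks bit1=1, bit2=1 (all 1) -> maybe => FALSE POSITIVE
False positives (alphabetical): ant bee cat dog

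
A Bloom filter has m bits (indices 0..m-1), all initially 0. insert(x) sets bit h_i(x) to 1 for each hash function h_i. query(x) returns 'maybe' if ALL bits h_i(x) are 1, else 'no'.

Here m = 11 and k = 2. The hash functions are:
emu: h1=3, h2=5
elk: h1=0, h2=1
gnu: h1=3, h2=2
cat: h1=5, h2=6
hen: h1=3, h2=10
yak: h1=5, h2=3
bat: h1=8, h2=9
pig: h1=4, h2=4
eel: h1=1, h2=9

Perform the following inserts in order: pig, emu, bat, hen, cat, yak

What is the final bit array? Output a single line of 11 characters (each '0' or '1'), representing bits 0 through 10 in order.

Answer: 00011110111

Derivation:
Start: bits=00000000000
After insert 'pig': sets bits 4 -> bits=00001000000
After insert 'emu': sets bits 3 5 -> bits=00011100000
After insert 'bat': sets bits 8 9 -> bits=00011100110
After insert 'hen': sets bits 3 10 -> bits=00011100111
After insert 'cat': sets bits 5 6 -> bits=00011110111
After insert 'yak': sets bits 3 5 -> bits=00011110111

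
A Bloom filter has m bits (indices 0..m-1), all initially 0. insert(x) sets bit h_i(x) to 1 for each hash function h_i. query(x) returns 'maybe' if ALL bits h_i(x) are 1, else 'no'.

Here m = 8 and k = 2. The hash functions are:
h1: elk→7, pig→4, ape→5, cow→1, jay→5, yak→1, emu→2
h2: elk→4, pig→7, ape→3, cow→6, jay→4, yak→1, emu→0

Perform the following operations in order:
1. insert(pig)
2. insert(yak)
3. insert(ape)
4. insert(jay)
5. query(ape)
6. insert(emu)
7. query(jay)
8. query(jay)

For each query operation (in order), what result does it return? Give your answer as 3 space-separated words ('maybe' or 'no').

Answer: maybe maybe maybe

Derivation:
Start: bits=00000000
Op 1: insert pig -> sets bits 4 7 -> bits=00001001
Op 2: insert yak -> sets bits 1 -> bits=01001001
Op 3: insert ape -> sets bits 3 5 -> bits=01011101
Op 4: insert jay -> sets bits 4 5 -> bits=01011101
Op 5: query ape -> checks bit3=1, bit5=1 (all 1) -> maybe
Op 6: insert emu -> sets bits 0 2 -> bits=11111101
Op 7: query jay -> checks bit4=1, bit5=1 (all 1) -> maybe
Op 8: query jay -> checks bit4=1, bit5=1 (all 1) -> maybe
Query results in order: maybe maybe maybe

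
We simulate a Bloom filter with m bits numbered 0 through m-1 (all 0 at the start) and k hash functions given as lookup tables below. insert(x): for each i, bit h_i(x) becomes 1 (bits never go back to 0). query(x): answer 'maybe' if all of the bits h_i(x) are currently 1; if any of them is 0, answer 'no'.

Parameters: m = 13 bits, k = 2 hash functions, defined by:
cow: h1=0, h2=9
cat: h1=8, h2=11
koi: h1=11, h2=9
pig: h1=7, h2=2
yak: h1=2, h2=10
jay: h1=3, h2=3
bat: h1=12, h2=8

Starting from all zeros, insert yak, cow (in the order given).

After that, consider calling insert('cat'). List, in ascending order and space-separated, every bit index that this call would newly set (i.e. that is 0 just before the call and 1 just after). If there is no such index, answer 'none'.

Start: bits=0000000000000
After insert 'yak': sets bits 2 10 -> bits=0010000000100
After insert 'cow': sets bits 0 9 -> bits=1010000001100
insert 'cat' would touch bits 8 11; currently bit8=0, bit11=0
Bits that are 0 among those (would change 0->1): 8 11

Answer: 8 11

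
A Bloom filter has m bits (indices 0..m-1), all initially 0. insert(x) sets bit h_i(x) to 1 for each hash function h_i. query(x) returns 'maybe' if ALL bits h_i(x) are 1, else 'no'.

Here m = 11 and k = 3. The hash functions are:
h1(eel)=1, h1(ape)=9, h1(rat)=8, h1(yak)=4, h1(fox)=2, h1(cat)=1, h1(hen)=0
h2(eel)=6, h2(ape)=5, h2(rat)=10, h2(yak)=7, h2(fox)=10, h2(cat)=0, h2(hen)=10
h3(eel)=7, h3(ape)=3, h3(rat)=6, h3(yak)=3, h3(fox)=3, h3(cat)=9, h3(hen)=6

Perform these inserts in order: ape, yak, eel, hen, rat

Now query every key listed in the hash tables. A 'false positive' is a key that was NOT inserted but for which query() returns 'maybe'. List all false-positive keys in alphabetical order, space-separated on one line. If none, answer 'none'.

Answer: cat

Derivation:
Start: bits=00000000000
After insert 'ape': sets bits 3 5 9 -> bits=00010100010
After insert 'yak': sets bits 3 4 7 -> bits=00011101010
After insert 'eel': sets bits 1 6 7 -> bits=01011111010
After insert 'hen': sets bits 0 6 10 -> bits=11011111011
After insert 'rat': sets bits 6 8 10 -> bits=11011111111
Not inserted: cat fox — query each against bits=11011111111:
query cat: checks bit0=1, bit1=1, bit9=1 (all 1) -> maybe => FALSE POSITIVE
query fox: checks bit2=0, bit3=1, bit10=1 (has a 0) -> no => not a false positive
False positives (alphabetical): cat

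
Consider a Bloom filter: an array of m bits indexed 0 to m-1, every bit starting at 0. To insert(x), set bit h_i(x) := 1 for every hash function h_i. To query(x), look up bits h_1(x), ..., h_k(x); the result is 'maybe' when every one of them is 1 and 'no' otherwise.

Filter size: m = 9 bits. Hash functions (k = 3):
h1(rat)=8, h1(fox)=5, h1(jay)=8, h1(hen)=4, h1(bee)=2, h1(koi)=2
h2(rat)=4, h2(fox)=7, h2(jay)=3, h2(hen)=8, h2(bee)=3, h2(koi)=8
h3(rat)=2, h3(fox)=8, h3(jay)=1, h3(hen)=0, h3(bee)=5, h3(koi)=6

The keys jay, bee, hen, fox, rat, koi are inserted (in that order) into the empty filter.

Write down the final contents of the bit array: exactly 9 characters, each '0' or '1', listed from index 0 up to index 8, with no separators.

Start: bits=000000000
After insert 'jay': sets bits 1 3 8 -> bits=010100001
After insert 'bee': sets bits 2 3 5 -> bits=011101001
After insert 'hen': sets bits 0 4 8 -> bits=111111001
After insert 'fox': sets bits 5 7 8 -> bits=111111011
After insert 'rat': sets bits 2 4 8 -> bits=111111011
After insert 'koi': sets bits 2 6 8 -> bits=111111111

Answer: 111111111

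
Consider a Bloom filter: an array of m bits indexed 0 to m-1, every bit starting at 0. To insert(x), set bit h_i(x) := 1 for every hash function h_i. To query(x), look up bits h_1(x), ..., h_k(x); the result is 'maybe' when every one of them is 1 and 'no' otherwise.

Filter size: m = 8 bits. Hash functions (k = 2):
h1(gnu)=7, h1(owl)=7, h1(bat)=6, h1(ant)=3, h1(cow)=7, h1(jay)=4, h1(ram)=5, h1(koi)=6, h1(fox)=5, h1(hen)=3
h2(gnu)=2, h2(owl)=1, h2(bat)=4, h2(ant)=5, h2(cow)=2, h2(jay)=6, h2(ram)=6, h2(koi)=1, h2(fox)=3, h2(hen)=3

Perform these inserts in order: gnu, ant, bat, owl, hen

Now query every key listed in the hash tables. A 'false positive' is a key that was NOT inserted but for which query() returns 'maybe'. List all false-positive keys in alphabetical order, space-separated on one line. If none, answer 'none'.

Start: bits=00000000
After insert 'gnu': sets bits 2 7 -> bits=00100001
After insert 'ant': sets bits 3 5 -> bits=00110101
After insert 'bat': sets bits 4 6 -> bits=00111111
After insert 'owl': sets bits 1 7 -> bits=01111111
After insert 'hen': sets bits 3 -> bits=01111111
Not inserted: cow fox jay koi ram — query each against bits=01111111:
query cow: checks bit2=1, bit7=1 (all 1) -> maybe => FALSE POSITIVE
query fox: checks bit3=1, bit5=1 (all 1) -> maybe => FALSE POSITIVE
query jay: checks bit4=1, bit6=1 (all 1) -> maybe => FALSE POSITIVE
query koi: checks bit1=1, bit6=1 (all 1) -> maybe => FALSE POSITIVE
query ram: checks bit5=1, bit6=1 (all 1) -> maybe => FALSE POSITIVE
False positives (alphabetical): cow fox jay koi ram

Answer: cow fox jay koi ram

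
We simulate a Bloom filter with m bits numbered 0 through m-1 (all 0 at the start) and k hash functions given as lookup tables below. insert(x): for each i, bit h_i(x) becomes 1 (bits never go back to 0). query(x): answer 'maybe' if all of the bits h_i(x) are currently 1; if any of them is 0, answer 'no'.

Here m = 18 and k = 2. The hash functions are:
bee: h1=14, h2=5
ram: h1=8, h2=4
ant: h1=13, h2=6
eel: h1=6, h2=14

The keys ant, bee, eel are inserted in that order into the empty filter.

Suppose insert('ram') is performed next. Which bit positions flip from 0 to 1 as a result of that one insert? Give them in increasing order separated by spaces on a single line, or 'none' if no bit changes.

Start: bits=000000000000000000
After insert 'ant': sets bits 6 13 -> bits=000000100000010000
After insert 'bee': sets bits 5 14 -> bits=000001100000011000
After insert 'eel': sets bits 6 14 -> bits=000001100000011000
insert 'ram' would touch bits 4 8; currently bit4=0, bit8=0
Bits that are 0 among those (would change 0->1): 4 8

Answer: 4 8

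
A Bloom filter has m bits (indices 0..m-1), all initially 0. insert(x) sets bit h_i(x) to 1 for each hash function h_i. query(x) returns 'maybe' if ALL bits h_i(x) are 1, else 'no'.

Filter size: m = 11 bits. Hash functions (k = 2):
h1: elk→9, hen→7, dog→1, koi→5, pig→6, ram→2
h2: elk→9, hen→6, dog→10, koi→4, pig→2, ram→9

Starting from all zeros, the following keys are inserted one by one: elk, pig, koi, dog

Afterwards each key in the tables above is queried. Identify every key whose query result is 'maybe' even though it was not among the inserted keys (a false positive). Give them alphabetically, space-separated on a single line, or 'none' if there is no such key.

Answer: ram

Derivation:
Start: bits=00000000000
After insert 'elk': sets bits 9 -> bits=00000000010
After insert 'pig': sets bits 2 6 -> bits=00100010010
After insert 'koi': sets bits 4 5 -> bits=00101110010
After insert 'dog': sets bits 1 10 -> bits=01101110011
Not inserted: hen ram — query each against bits=01101110011:
query hen: checks bit6=1, bit7=0 (has a 0) -> no => not a false positive
query ram: checks bit2=1, bit9=1 (all 1) -> maybe => FALSE POSITIVE
False positives (alphabetical): ram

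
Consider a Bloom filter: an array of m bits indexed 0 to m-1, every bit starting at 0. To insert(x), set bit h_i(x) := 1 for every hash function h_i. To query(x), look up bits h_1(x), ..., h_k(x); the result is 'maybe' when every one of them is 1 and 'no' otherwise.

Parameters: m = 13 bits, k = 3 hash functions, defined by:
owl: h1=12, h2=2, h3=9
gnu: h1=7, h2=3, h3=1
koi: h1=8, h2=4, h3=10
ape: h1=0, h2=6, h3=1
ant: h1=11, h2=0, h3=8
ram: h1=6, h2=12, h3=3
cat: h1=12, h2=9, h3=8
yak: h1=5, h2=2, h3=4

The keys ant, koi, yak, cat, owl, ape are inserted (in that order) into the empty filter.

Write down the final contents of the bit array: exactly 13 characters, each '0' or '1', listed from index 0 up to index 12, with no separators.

Start: bits=0000000000000
After insert 'ant': sets bits 0 8 11 -> bits=1000000010010
After insert 'koi': sets bits 4 8 10 -> bits=1000100010110
After insert 'yak': sets bits 2 4 5 -> bits=1010110010110
After insert 'cat': sets bits 8 9 12 -> bits=1010110011111
After insert 'owl': sets bits 2 9 12 -> bits=1010110011111
After insert 'ape': sets bits 0 1 6 -> bits=1110111011111

Answer: 1110111011111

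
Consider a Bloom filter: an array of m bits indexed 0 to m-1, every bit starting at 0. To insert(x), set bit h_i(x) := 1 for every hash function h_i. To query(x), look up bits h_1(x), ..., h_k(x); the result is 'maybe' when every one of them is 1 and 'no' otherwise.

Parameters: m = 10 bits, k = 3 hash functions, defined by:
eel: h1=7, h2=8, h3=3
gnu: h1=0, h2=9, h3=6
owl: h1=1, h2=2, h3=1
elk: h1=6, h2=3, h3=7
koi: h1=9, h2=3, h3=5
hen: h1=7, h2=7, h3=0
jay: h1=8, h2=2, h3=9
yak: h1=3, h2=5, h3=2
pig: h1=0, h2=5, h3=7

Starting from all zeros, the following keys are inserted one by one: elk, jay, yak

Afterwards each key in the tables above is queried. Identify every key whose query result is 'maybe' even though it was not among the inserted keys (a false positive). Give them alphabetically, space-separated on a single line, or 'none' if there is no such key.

Start: bits=0000000000
After insert 'elk': sets bits 3 6 7 -> bits=0001001100
After insert 'jay': sets bits 2 8 9 -> bits=0011001111
After insert 'yak': sets bits 2 3 5 -> bits=0011011111
Not inserted: eel gnu hen koi owl pig — query each against bits=0011011111:
query eel: checks bit3=1, bit7=1, bit8=1 (all 1) -> maybe => FALSE POSITIVE
query gnu: checks bit0=0, bit6=1, bit9=1 (has a 0) -> no => not a false positive
query hen: checks bit0=0, bit7=1 (has a 0) -> no => not a false positive
query koi: checks bit3=1, bit5=1, bit9=1 (all 1) -> maybe => FALSE POSITIVE
query owl: checks bit1=0, bit2=1 (has a 0) -> no => not a false positive
query pig: checks bit0=0, bit5=1, bit7=1 (has a 0) -> no => not a false positive
False positives (alphabetical): eel koi

Answer: eel koi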